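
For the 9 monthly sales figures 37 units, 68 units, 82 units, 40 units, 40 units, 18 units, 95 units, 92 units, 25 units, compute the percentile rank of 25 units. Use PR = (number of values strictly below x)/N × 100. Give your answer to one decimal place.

N = 9.
Strictly below 25: 1. Equal to 25: 1.
PR = 1/9 × 100 = 11.1

11.1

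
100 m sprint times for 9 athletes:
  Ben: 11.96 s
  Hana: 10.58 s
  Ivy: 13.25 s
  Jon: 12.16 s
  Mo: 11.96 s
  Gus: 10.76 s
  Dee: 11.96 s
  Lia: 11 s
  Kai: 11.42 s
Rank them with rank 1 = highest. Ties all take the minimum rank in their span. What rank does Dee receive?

Sorted (descending): 13.25, 12.16, 11.96, 11.96, 11.96, 11.42, 11, 10.76, 10.58
The 3 values of 11.96 occupy positions 3–5 → each gets rank 3.
Dee has value 11.96 s → rank 3.

3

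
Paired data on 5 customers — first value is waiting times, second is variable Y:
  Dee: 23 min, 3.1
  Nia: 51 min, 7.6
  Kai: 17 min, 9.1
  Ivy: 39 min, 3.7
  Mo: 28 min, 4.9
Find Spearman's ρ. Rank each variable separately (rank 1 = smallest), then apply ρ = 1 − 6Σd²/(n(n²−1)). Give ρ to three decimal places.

-0.100

Ranks of variable 1: 2, 5, 1, 4, 3
Ranks of variable 2: 1, 4, 5, 2, 3
d = r₁ − r₂: 1, 1, -4, 2, 0
d²: 1, 1, 16, 4, 0; Σd² = 22
ρ = 1 − 6·22/(5·24) = 1 − 132/120 = -0.100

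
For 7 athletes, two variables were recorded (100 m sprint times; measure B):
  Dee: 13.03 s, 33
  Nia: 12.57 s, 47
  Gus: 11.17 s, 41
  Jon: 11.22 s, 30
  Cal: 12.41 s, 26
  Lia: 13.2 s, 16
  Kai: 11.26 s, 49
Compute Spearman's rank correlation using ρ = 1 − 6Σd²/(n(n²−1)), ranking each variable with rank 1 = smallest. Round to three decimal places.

-0.393

Ranks of variable 1: 6, 5, 1, 2, 4, 7, 3
Ranks of variable 2: 4, 6, 5, 3, 2, 1, 7
d = r₁ − r₂: 2, -1, -4, -1, 2, 6, -4
d²: 4, 1, 16, 1, 4, 36, 16; Σd² = 78
ρ = 1 − 6·78/(7·48) = 1 − 468/336 = -0.393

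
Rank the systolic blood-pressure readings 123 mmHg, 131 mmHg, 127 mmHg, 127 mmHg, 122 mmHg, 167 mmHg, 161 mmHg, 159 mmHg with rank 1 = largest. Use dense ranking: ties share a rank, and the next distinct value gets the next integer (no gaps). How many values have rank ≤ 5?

6

Sorted (descending): 167, 161, 159, 131, 127, 127, 123, 122
The 2 values of 127 share dense rank 5.
Remaining distinct values take the next consecutive integers.
Ranks ≤ 5: {1, 2, 3, 4, 5, 5} → 6 values.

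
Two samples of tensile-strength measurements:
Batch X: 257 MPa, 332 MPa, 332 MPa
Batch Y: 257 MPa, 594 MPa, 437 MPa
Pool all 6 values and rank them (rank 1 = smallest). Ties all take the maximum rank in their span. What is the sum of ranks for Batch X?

10

Sorted (ascending): 257, 257, 332, 332, 437, 594
The 2 values of 257 occupy positions 1–2 → each gets rank 2.
The 2 values of 332 occupy positions 3–4 → each gets rank 4.
Batch X values → pooled ranks: 257→2, 332→4, 332→4
Rank sum = 2 + 4 + 4 = 10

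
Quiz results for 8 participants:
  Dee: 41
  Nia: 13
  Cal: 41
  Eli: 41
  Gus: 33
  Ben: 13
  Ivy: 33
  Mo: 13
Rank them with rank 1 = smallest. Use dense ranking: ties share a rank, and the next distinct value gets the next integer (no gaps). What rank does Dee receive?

Sorted (ascending): 13, 13, 13, 33, 33, 41, 41, 41
The 3 values of 13 share dense rank 1.
The 2 values of 33 share dense rank 2.
The 3 values of 41 share dense rank 3.
Dee has value 41 → rank 3.

3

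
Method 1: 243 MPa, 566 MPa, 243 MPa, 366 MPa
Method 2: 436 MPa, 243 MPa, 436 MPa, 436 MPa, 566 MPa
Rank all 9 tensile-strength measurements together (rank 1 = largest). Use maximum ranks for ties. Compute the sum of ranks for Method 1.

Sorted (descending): 566, 566, 436, 436, 436, 366, 243, 243, 243
The 2 values of 566 occupy positions 1–2 → each gets rank 2.
The 3 values of 436 occupy positions 3–5 → each gets rank 5.
The 3 values of 243 occupy positions 7–9 → each gets rank 9.
Method 1 values → pooled ranks: 243→9, 566→2, 243→9, 366→6
Rank sum = 9 + 2 + 9 + 6 = 26

26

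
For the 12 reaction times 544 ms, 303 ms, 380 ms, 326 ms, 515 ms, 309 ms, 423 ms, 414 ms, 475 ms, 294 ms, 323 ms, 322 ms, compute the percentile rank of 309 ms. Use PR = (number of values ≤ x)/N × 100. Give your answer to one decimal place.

25.0

N = 12.
Strictly below 309: 2. Equal to 309: 1.
PR = 3/12 × 100 = 25.0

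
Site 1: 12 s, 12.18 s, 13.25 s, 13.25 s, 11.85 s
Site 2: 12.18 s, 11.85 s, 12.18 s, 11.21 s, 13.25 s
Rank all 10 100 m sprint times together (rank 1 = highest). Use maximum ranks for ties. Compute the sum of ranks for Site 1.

Sorted (descending): 13.25, 13.25, 13.25, 12.18, 12.18, 12.18, 12, 11.85, 11.85, 11.21
The 3 values of 13.25 occupy positions 1–3 → each gets rank 3.
The 3 values of 12.18 occupy positions 4–6 → each gets rank 6.
The 2 values of 11.85 occupy positions 8–9 → each gets rank 9.
Site 1 values → pooled ranks: 12→7, 12.18→6, 13.25→3, 13.25→3, 11.85→9
Rank sum = 7 + 6 + 3 + 3 + 9 = 28

28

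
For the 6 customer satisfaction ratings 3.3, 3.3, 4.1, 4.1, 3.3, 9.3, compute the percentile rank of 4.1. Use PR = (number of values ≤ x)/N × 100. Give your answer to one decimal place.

83.3

N = 6.
Strictly below 4.1: 3. Equal to 4.1: 2.
PR = 5/6 × 100 = 83.3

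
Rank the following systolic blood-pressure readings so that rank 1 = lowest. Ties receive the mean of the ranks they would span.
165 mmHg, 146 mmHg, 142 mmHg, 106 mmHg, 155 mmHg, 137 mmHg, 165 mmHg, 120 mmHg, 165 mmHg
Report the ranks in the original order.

Sorted (ascending): 106, 120, 137, 142, 146, 155, 165, 165, 165
The 3 values of 165 occupy positions 7–9 → average rank 8.

8, 5, 4, 1, 6, 3, 8, 2, 8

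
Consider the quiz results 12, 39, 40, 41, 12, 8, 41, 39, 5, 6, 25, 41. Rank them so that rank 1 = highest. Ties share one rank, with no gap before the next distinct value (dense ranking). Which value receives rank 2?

Sorted (descending): 41, 41, 41, 40, 39, 39, 25, 12, 12, 8, 6, 5
The 3 values of 41 share dense rank 1.
The 2 values of 39 share dense rank 3.
The 2 values of 12 share dense rank 5.
Remaining distinct values take the next consecutive integers.
Rank 2 → value 40.

40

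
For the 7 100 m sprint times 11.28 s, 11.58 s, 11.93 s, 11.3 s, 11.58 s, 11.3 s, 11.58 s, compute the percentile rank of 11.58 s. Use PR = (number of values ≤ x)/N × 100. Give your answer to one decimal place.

N = 7.
Strictly below 11.58: 3. Equal to 11.58: 3.
PR = 6/7 × 100 = 85.7

85.7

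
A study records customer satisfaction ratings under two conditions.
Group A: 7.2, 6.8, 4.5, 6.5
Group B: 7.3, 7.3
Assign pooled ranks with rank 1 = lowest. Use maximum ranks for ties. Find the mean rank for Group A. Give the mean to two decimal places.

2.50

Sorted (ascending): 4.5, 6.5, 6.8, 7.2, 7.3, 7.3
The 2 values of 7.3 occupy positions 5–6 → each gets rank 6.
Group A values → pooled ranks: 7.2→4, 6.8→3, 4.5→1, 6.5→2
Mean rank = (4 + 3 + 1 + 2) / 4 = 2.50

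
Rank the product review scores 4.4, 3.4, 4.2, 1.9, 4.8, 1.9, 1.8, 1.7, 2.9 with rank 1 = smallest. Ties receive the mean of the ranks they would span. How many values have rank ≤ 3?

2

Sorted (ascending): 1.7, 1.8, 1.9, 1.9, 2.9, 3.4, 4.2, 4.4, 4.8
The 2 values of 1.9 occupy positions 3–4 → average rank (3+4)/2 = 3.5.
Ranks ≤ 3: {1, 2} → 2 values.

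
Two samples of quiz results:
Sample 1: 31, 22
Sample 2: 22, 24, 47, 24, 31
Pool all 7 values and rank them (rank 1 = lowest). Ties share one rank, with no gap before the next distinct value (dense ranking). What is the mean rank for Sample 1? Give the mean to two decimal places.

2.00

Sorted (ascending): 22, 22, 24, 24, 31, 31, 47
The 2 values of 22 share dense rank 1.
The 2 values of 24 share dense rank 2.
The 2 values of 31 share dense rank 3.
Remaining distinct values take the next consecutive integers.
Sample 1 values → pooled ranks: 31→3, 22→1
Mean rank = (3 + 1) / 2 = 2.00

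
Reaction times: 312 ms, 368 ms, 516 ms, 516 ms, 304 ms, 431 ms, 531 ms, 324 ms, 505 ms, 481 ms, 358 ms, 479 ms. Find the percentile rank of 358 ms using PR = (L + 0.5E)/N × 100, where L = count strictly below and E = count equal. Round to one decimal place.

29.2

N = 12.
Strictly below 358: 3. Equal to 358: 1.
PR = (3 + 0.5·1)/12 × 100 = 29.2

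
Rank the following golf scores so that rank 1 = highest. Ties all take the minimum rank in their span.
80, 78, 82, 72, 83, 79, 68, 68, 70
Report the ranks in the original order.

Sorted (descending): 83, 82, 80, 79, 78, 72, 70, 68, 68
The 2 values of 68 occupy positions 8–9 → each gets rank 8.

3, 5, 2, 6, 1, 4, 8, 8, 7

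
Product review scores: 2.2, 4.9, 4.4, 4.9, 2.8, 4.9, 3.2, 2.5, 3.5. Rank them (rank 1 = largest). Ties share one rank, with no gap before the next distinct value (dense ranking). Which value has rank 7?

Sorted (descending): 4.9, 4.9, 4.9, 4.4, 3.5, 3.2, 2.8, 2.5, 2.2
The 3 values of 4.9 share dense rank 1.
Remaining distinct values take the next consecutive integers.
Rank 7 → value 2.2.

2.2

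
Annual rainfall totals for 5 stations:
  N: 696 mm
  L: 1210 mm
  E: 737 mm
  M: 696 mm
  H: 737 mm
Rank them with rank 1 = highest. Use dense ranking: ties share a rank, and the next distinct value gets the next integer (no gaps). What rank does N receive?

Sorted (descending): 1210, 737, 737, 696, 696
The 2 values of 737 share dense rank 2.
The 2 values of 696 share dense rank 3.
Remaining distinct values take the next consecutive integers.
N has value 696 mm → rank 3.

3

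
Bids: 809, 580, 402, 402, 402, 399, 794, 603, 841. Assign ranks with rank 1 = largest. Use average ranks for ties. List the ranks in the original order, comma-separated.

Sorted (descending): 841, 809, 794, 603, 580, 402, 402, 402, 399
The 3 values of 402 occupy positions 6–8 → average rank 7.

2, 5, 7, 7, 7, 9, 3, 4, 1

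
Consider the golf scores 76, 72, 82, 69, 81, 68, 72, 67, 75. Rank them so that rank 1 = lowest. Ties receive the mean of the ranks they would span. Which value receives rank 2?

68

Sorted (ascending): 67, 68, 69, 72, 72, 75, 76, 81, 82
The 2 values of 72 occupy positions 4–5 → average rank (4+5)/2 = 4.5.
Rank 2 → value 68.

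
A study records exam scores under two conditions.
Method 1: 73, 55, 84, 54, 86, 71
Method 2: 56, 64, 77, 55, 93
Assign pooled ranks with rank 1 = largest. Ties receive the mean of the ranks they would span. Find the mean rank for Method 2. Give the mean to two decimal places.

Sorted (descending): 93, 86, 84, 77, 73, 71, 64, 56, 55, 55, 54
The 2 values of 55 occupy positions 9–10 → average rank (9+10)/2 = 9.5.
Method 2 values → pooled ranks: 56→8, 64→7, 77→4, 55→9.5, 93→1
Mean rank = (8 + 7 + 4 + 9.5 + 1) / 5 = 5.90

5.90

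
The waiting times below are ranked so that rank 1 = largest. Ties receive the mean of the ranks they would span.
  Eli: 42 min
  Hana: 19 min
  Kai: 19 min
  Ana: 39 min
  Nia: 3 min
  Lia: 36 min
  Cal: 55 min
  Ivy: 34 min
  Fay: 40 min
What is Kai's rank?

Sorted (descending): 55, 42, 40, 39, 36, 34, 19, 19, 3
The 2 values of 19 occupy positions 7–8 → average rank (7+8)/2 = 7.5.
Kai has value 19 min → rank 7.5.

7.5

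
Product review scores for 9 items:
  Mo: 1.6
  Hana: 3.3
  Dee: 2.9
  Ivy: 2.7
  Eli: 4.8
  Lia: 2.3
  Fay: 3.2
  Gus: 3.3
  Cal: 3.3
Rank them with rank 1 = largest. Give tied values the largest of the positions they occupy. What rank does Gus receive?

4

Sorted (descending): 4.8, 3.3, 3.3, 3.3, 3.2, 2.9, 2.7, 2.3, 1.6
The 3 values of 3.3 occupy positions 2–4 → each gets rank 4.
Gus has value 3.3 → rank 4.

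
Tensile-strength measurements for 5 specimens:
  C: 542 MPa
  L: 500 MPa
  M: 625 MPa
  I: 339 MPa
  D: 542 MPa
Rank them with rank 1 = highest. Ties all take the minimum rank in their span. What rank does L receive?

4

Sorted (descending): 625, 542, 542, 500, 339
The 2 values of 542 occupy positions 2–3 → each gets rank 2.
L has value 500 MPa → rank 4.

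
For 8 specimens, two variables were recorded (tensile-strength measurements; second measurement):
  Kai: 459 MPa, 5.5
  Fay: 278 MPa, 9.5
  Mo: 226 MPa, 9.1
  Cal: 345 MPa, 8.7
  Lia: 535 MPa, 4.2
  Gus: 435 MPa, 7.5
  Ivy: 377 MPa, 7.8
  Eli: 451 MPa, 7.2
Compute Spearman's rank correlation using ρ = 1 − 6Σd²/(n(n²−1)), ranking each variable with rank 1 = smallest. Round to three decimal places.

Ranks of variable 1: 7, 2, 1, 3, 8, 5, 4, 6
Ranks of variable 2: 2, 8, 7, 6, 1, 4, 5, 3
d = r₁ − r₂: 5, -6, -6, -3, 7, 1, -1, 3
d²: 25, 36, 36, 9, 49, 1, 1, 9; Σd² = 166
ρ = 1 − 6·166/(8·63) = 1 − 996/504 = -0.976

-0.976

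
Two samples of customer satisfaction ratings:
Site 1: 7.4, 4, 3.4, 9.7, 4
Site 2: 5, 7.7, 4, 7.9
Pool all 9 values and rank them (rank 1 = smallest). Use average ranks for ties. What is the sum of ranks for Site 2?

23

Sorted (ascending): 3.4, 4, 4, 4, 5, 7.4, 7.7, 7.9, 9.7
The 3 values of 4 occupy positions 2–4 → average rank 3.
Site 2 values → pooled ranks: 5→5, 7.7→7, 4→3, 7.9→8
Rank sum = 5 + 7 + 3 + 8 = 23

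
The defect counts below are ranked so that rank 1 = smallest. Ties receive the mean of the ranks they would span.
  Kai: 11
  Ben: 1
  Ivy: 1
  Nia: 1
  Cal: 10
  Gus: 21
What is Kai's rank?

Sorted (ascending): 1, 1, 1, 10, 11, 21
The 3 values of 1 occupy positions 1–3 → average rank 2.
Kai has value 11 → rank 5.

5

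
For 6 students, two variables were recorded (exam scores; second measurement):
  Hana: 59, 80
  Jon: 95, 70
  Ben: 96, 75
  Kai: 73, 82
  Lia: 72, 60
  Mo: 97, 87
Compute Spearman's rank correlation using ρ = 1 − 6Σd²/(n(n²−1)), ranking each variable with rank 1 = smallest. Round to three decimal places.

0.371

Ranks of variable 1: 1, 4, 5, 3, 2, 6
Ranks of variable 2: 4, 2, 3, 5, 1, 6
d = r₁ − r₂: -3, 2, 2, -2, 1, 0
d²: 9, 4, 4, 4, 1, 0; Σd² = 22
ρ = 1 − 6·22/(6·35) = 1 − 132/210 = 0.371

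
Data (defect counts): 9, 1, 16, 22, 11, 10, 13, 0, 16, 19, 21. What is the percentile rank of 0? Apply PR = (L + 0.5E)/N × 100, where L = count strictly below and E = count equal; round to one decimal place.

N = 11.
Strictly below 0: 0. Equal to 0: 1.
PR = (0 + 0.5·1)/11 × 100 = 4.5

4.5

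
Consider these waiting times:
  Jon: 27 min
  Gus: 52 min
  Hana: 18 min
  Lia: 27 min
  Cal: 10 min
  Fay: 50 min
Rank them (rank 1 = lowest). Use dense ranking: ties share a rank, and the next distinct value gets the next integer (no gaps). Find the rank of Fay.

Sorted (ascending): 10, 18, 27, 27, 50, 52
The 2 values of 27 share dense rank 3.
Remaining distinct values take the next consecutive integers.
Fay has value 50 min → rank 4.

4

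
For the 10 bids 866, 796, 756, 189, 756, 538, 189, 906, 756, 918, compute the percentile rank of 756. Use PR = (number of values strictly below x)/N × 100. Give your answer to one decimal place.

N = 10.
Strictly below 756: 3. Equal to 756: 3.
PR = 3/10 × 100 = 30.0

30.0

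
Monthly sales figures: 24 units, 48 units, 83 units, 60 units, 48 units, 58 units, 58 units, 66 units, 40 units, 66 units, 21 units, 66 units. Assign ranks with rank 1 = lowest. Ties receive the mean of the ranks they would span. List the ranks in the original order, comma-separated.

Sorted (ascending): 21, 24, 40, 48, 48, 58, 58, 60, 66, 66, 66, 83
The 2 values of 48 occupy positions 4–5 → average rank (4+5)/2 = 4.5.
The 2 values of 58 occupy positions 6–7 → average rank (6+7)/2 = 6.5.
The 3 values of 66 occupy positions 9–11 → average rank 10.

2, 4.5, 12, 8, 4.5, 6.5, 6.5, 10, 3, 10, 1, 10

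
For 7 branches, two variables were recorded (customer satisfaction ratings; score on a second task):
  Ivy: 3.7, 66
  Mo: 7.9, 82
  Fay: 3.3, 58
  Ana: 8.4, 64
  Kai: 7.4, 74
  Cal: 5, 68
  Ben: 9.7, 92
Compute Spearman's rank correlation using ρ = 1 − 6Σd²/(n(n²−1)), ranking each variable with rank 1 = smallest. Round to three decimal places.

Ranks of variable 1: 2, 5, 1, 6, 4, 3, 7
Ranks of variable 2: 3, 6, 1, 2, 5, 4, 7
d = r₁ − r₂: -1, -1, 0, 4, -1, -1, 0
d²: 1, 1, 0, 16, 1, 1, 0; Σd² = 20
ρ = 1 − 6·20/(7·48) = 1 − 120/336 = 0.643

0.643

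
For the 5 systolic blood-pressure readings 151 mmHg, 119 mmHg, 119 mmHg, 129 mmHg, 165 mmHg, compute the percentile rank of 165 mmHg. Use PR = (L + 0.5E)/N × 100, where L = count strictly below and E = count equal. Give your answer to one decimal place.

N = 5.
Strictly below 165: 4. Equal to 165: 1.
PR = (4 + 0.5·1)/5 × 100 = 90.0

90.0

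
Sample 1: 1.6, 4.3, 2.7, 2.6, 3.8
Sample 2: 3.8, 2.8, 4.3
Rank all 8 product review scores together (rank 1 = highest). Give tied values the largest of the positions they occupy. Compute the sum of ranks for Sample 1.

Sorted (descending): 4.3, 4.3, 3.8, 3.8, 2.8, 2.7, 2.6, 1.6
The 2 values of 4.3 occupy positions 1–2 → each gets rank 2.
The 2 values of 3.8 occupy positions 3–4 → each gets rank 4.
Sample 1 values → pooled ranks: 1.6→8, 4.3→2, 2.7→6, 2.6→7, 3.8→4
Rank sum = 8 + 2 + 6 + 7 + 4 = 27

27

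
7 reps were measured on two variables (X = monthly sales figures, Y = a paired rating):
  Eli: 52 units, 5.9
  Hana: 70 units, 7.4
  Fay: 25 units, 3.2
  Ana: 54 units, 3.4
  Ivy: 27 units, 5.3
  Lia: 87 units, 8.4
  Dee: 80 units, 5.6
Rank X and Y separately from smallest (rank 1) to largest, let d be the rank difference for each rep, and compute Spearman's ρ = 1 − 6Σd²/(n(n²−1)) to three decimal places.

Ranks of variable 1: 3, 5, 1, 4, 2, 7, 6
Ranks of variable 2: 5, 6, 1, 2, 3, 7, 4
d = r₁ − r₂: -2, -1, 0, 2, -1, 0, 2
d²: 4, 1, 0, 4, 1, 0, 4; Σd² = 14
ρ = 1 − 6·14/(7·48) = 1 − 84/336 = 0.750

0.750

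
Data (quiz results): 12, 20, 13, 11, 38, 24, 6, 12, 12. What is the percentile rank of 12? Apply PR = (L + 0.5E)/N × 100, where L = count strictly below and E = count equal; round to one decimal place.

N = 9.
Strictly below 12: 2. Equal to 12: 3.
PR = (2 + 0.5·3)/9 × 100 = 38.9

38.9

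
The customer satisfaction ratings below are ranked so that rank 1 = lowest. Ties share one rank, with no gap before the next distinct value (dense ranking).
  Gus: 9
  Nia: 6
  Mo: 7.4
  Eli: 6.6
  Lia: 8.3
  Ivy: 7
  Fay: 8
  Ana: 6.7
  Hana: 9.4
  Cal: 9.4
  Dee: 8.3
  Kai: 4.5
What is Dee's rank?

8

Sorted (ascending): 4.5, 6, 6.6, 6.7, 7, 7.4, 8, 8.3, 8.3, 9, 9.4, 9.4
The 2 values of 8.3 share dense rank 8.
The 2 values of 9.4 share dense rank 10.
Remaining distinct values take the next consecutive integers.
Dee has value 8.3 → rank 8.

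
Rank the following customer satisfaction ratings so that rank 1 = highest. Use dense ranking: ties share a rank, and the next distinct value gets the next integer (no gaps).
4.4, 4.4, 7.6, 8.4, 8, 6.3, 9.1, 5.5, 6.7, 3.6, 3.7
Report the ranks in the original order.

8, 8, 4, 2, 3, 6, 1, 7, 5, 10, 9

Sorted (descending): 9.1, 8.4, 8, 7.6, 6.7, 6.3, 5.5, 4.4, 4.4, 3.7, 3.6
The 2 values of 4.4 share dense rank 8.
Remaining distinct values take the next consecutive integers.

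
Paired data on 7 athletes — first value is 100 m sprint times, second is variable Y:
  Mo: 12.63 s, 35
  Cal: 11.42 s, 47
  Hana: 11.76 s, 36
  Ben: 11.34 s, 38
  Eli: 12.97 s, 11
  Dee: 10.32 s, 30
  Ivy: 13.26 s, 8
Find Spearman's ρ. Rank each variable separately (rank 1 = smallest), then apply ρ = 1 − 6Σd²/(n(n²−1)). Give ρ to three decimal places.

-0.607

Ranks of variable 1: 5, 3, 4, 2, 6, 1, 7
Ranks of variable 2: 4, 7, 5, 6, 2, 3, 1
d = r₁ − r₂: 1, -4, -1, -4, 4, -2, 6
d²: 1, 16, 1, 16, 16, 4, 36; Σd² = 90
ρ = 1 − 6·90/(7·48) = 1 − 540/336 = -0.607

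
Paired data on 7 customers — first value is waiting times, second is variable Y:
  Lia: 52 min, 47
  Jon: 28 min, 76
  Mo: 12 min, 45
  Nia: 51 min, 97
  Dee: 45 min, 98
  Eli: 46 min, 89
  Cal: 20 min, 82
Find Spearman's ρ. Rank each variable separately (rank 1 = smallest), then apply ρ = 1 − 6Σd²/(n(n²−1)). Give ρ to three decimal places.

0.321

Ranks of variable 1: 7, 3, 1, 6, 4, 5, 2
Ranks of variable 2: 2, 3, 1, 6, 7, 5, 4
d = r₁ − r₂: 5, 0, 0, 0, -3, 0, -2
d²: 25, 0, 0, 0, 9, 0, 4; Σd² = 38
ρ = 1 − 6·38/(7·48) = 1 − 228/336 = 0.321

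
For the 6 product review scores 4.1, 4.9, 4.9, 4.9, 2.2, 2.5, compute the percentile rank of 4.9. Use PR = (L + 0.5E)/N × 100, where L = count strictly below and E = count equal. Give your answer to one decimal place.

N = 6.
Strictly below 4.9: 3. Equal to 4.9: 3.
PR = (3 + 0.5·3)/6 × 100 = 75.0

75.0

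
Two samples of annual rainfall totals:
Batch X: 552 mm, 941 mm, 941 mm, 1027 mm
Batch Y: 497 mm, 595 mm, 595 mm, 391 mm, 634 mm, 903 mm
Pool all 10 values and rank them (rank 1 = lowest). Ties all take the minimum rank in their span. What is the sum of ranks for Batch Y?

24

Sorted (ascending): 391, 497, 552, 595, 595, 634, 903, 941, 941, 1027
The 2 values of 595 occupy positions 4–5 → each gets rank 4.
The 2 values of 941 occupy positions 8–9 → each gets rank 8.
Batch Y values → pooled ranks: 497→2, 595→4, 595→4, 391→1, 634→6, 903→7
Rank sum = 2 + 4 + 4 + 1 + 6 + 7 = 24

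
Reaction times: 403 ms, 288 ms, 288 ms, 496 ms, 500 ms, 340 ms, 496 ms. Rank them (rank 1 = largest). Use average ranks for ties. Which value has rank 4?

403

Sorted (descending): 500, 496, 496, 403, 340, 288, 288
The 2 values of 496 occupy positions 2–3 → average rank (2+3)/2 = 2.5.
The 2 values of 288 occupy positions 6–7 → average rank (6+7)/2 = 6.5.
Rank 4 → value 403.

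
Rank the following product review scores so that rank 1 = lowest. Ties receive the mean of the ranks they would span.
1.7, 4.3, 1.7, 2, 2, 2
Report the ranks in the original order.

Sorted (ascending): 1.7, 1.7, 2, 2, 2, 4.3
The 2 values of 1.7 occupy positions 1–2 → average rank (1+2)/2 = 1.5.
The 3 values of 2 occupy positions 3–5 → average rank 4.

1.5, 6, 1.5, 4, 4, 4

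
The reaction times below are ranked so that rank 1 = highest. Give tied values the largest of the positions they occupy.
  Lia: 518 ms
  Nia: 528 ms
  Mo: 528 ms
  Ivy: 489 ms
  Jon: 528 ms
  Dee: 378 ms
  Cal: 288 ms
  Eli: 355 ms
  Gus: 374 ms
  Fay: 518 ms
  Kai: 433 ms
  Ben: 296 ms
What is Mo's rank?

Sorted (descending): 528, 528, 528, 518, 518, 489, 433, 378, 374, 355, 296, 288
The 3 values of 528 occupy positions 1–3 → each gets rank 3.
The 2 values of 518 occupy positions 4–5 → each gets rank 5.
Mo has value 528 ms → rank 3.

3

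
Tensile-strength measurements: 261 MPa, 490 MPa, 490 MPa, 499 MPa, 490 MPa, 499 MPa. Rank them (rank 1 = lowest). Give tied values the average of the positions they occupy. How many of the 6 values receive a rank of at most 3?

Sorted (ascending): 261, 490, 490, 490, 499, 499
The 3 values of 490 occupy positions 2–4 → average rank 3.
The 2 values of 499 occupy positions 5–6 → average rank (5+6)/2 = 5.5.
Ranks ≤ 3: {1, 3, 3, 3} → 4 values.

4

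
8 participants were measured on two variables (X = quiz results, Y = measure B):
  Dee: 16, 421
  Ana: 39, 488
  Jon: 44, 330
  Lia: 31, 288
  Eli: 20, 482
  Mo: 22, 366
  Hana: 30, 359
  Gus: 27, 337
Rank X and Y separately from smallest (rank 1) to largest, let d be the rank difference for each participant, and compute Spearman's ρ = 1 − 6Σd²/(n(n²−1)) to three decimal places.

Ranks of variable 1: 1, 7, 8, 6, 2, 3, 5, 4
Ranks of variable 2: 6, 8, 2, 1, 7, 5, 4, 3
d = r₁ − r₂: -5, -1, 6, 5, -5, -2, 1, 1
d²: 25, 1, 36, 25, 25, 4, 1, 1; Σd² = 118
ρ = 1 − 6·118/(8·63) = 1 − 708/504 = -0.405

-0.405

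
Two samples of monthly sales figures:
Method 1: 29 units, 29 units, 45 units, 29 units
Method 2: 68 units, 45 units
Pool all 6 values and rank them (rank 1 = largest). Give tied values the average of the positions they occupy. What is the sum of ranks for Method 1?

Sorted (descending): 68, 45, 45, 29, 29, 29
The 2 values of 45 occupy positions 2–3 → average rank (2+3)/2 = 2.5.
The 3 values of 29 occupy positions 4–6 → average rank 5.
Method 1 values → pooled ranks: 29→5, 29→5, 45→2.5, 29→5
Rank sum = 5 + 5 + 2.5 + 5 = 17.5

17.5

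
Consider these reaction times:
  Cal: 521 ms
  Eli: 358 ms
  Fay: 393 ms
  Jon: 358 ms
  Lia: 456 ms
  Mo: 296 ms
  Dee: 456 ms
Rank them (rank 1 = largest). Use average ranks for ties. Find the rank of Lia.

2.5

Sorted (descending): 521, 456, 456, 393, 358, 358, 296
The 2 values of 456 occupy positions 2–3 → average rank (2+3)/2 = 2.5.
The 2 values of 358 occupy positions 5–6 → average rank (5+6)/2 = 5.5.
Lia has value 456 ms → rank 2.5.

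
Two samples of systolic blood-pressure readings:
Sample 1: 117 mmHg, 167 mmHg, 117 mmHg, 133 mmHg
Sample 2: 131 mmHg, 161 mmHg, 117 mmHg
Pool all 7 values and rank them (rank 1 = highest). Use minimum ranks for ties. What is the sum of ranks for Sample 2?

Sorted (descending): 167, 161, 133, 131, 117, 117, 117
The 3 values of 117 occupy positions 5–7 → each gets rank 5.
Sample 2 values → pooled ranks: 131→4, 161→2, 117→5
Rank sum = 4 + 2 + 5 = 11

11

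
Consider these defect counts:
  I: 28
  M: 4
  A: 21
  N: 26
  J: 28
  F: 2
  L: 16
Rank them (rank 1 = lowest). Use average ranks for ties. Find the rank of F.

1

Sorted (ascending): 2, 4, 16, 21, 26, 28, 28
The 2 values of 28 occupy positions 6–7 → average rank (6+7)/2 = 6.5.
F has value 2 → rank 1.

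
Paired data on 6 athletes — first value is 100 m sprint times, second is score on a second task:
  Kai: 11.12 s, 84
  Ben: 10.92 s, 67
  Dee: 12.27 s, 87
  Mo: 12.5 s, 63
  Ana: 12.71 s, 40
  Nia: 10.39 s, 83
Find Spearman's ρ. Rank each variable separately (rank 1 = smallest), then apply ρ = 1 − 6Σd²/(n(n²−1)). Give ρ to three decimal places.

-0.486

Ranks of variable 1: 3, 2, 4, 5, 6, 1
Ranks of variable 2: 5, 3, 6, 2, 1, 4
d = r₁ − r₂: -2, -1, -2, 3, 5, -3
d²: 4, 1, 4, 9, 25, 9; Σd² = 52
ρ = 1 − 6·52/(6·35) = 1 − 312/210 = -0.486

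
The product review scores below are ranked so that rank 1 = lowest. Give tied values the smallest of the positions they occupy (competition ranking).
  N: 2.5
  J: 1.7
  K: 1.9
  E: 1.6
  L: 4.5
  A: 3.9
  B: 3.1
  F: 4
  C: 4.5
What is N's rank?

Sorted (ascending): 1.6, 1.7, 1.9, 2.5, 3.1, 3.9, 4, 4.5, 4.5
The 2 values of 4.5 occupy positions 8–9 → each gets rank 8.
N has value 2.5 → rank 4.

4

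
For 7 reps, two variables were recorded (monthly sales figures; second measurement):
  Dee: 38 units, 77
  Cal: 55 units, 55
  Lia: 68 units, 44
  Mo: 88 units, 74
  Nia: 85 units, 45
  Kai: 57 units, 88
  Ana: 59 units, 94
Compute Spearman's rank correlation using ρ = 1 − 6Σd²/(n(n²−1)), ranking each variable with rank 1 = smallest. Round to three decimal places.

-0.357

Ranks of variable 1: 1, 2, 5, 7, 6, 3, 4
Ranks of variable 2: 5, 3, 1, 4, 2, 6, 7
d = r₁ − r₂: -4, -1, 4, 3, 4, -3, -3
d²: 16, 1, 16, 9, 16, 9, 9; Σd² = 76
ρ = 1 − 6·76/(7·48) = 1 − 456/336 = -0.357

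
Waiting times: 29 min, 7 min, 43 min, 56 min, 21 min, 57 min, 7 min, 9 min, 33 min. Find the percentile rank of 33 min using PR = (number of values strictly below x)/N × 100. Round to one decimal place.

N = 9.
Strictly below 33: 5. Equal to 33: 1.
PR = 5/9 × 100 = 55.6

55.6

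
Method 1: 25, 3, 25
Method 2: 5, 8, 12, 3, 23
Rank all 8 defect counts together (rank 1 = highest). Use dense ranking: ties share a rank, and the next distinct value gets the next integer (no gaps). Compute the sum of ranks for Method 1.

8

Sorted (descending): 25, 25, 23, 12, 8, 5, 3, 3
The 2 values of 25 share dense rank 1.
The 2 values of 3 share dense rank 6.
Remaining distinct values take the next consecutive integers.
Method 1 values → pooled ranks: 25→1, 3→6, 25→1
Rank sum = 1 + 6 + 1 = 8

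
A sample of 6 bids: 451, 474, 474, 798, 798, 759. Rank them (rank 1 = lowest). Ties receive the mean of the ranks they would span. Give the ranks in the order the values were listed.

Sorted (ascending): 451, 474, 474, 759, 798, 798
The 2 values of 474 occupy positions 2–3 → average rank (2+3)/2 = 2.5.
The 2 values of 798 occupy positions 5–6 → average rank (5+6)/2 = 5.5.

1, 2.5, 2.5, 5.5, 5.5, 4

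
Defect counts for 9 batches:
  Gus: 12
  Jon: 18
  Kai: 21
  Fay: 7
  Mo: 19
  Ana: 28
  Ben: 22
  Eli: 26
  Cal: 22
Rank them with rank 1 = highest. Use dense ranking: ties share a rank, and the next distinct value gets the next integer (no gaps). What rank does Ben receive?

Sorted (descending): 28, 26, 22, 22, 21, 19, 18, 12, 7
The 2 values of 22 share dense rank 3.
Remaining distinct values take the next consecutive integers.
Ben has value 22 → rank 3.

3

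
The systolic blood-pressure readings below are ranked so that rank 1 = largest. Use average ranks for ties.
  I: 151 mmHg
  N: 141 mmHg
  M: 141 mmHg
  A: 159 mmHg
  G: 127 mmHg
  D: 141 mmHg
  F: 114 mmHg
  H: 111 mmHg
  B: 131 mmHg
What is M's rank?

4

Sorted (descending): 159, 151, 141, 141, 141, 131, 127, 114, 111
The 3 values of 141 occupy positions 3–5 → average rank 4.
M has value 141 mmHg → rank 4.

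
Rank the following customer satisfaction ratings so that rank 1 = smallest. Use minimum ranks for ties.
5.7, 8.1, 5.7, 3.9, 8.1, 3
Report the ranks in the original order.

3, 5, 3, 2, 5, 1

Sorted (ascending): 3, 3.9, 5.7, 5.7, 8.1, 8.1
The 2 values of 5.7 occupy positions 3–4 → each gets rank 3.
The 2 values of 8.1 occupy positions 5–6 → each gets rank 5.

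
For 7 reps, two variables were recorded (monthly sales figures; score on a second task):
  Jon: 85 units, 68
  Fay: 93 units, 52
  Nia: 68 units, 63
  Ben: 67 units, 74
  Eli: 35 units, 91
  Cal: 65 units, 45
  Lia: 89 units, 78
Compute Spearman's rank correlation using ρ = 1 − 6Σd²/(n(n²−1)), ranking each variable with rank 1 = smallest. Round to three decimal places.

Ranks of variable 1: 5, 7, 4, 3, 1, 2, 6
Ranks of variable 2: 4, 2, 3, 5, 7, 1, 6
d = r₁ − r₂: 1, 5, 1, -2, -6, 1, 0
d²: 1, 25, 1, 4, 36, 1, 0; Σd² = 68
ρ = 1 − 6·68/(7·48) = 1 − 408/336 = -0.214

-0.214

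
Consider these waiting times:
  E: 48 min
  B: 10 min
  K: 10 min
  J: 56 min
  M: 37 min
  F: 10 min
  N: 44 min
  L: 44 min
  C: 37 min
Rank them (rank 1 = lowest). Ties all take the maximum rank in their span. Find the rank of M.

5

Sorted (ascending): 10, 10, 10, 37, 37, 44, 44, 48, 56
The 3 values of 10 occupy positions 1–3 → each gets rank 3.
The 2 values of 37 occupy positions 4–5 → each gets rank 5.
The 2 values of 44 occupy positions 6–7 → each gets rank 7.
M has value 37 min → rank 5.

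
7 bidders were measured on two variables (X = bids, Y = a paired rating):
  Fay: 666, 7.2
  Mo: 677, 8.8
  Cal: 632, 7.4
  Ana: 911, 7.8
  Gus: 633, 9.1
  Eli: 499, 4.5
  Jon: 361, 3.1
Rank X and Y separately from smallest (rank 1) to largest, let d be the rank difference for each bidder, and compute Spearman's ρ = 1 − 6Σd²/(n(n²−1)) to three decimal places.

Ranks of variable 1: 5, 6, 3, 7, 4, 2, 1
Ranks of variable 2: 3, 6, 4, 5, 7, 2, 1
d = r₁ − r₂: 2, 0, -1, 2, -3, 0, 0
d²: 4, 0, 1, 4, 9, 0, 0; Σd² = 18
ρ = 1 − 6·18/(7·48) = 1 − 108/336 = 0.679

0.679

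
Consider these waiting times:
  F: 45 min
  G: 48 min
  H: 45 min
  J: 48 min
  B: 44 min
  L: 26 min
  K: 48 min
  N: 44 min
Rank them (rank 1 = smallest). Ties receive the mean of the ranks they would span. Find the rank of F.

4.5

Sorted (ascending): 26, 44, 44, 45, 45, 48, 48, 48
The 2 values of 44 occupy positions 2–3 → average rank (2+3)/2 = 2.5.
The 2 values of 45 occupy positions 4–5 → average rank (4+5)/2 = 4.5.
The 3 values of 48 occupy positions 6–8 → average rank 7.
F has value 45 min → rank 4.5.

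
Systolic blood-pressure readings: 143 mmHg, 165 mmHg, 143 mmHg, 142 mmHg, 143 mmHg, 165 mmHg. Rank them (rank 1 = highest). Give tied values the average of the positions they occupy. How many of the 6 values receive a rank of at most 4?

Sorted (descending): 165, 165, 143, 143, 143, 142
The 2 values of 165 occupy positions 1–2 → average rank (1+2)/2 = 1.5.
The 3 values of 143 occupy positions 3–5 → average rank 4.
Ranks ≤ 4: {1.5, 1.5, 4, 4, 4} → 5 values.

5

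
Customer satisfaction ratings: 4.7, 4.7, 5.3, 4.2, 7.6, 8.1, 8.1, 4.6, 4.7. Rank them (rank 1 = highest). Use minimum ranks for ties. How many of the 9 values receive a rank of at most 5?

7

Sorted (descending): 8.1, 8.1, 7.6, 5.3, 4.7, 4.7, 4.7, 4.6, 4.2
The 2 values of 8.1 occupy positions 1–2 → each gets rank 1.
The 3 values of 4.7 occupy positions 5–7 → each gets rank 5.
Ranks ≤ 5: {1, 1, 3, 4, 5, 5, 5} → 7 values.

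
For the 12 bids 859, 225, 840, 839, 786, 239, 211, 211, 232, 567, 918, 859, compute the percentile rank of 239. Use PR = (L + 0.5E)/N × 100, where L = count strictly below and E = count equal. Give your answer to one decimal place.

N = 12.
Strictly below 239: 4. Equal to 239: 1.
PR = (4 + 0.5·1)/12 × 100 = 37.5

37.5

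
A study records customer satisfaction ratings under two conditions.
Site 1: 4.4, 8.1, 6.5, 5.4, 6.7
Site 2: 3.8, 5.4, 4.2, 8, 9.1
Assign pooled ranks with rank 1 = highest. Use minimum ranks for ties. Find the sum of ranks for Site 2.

Sorted (descending): 9.1, 8.1, 8, 6.7, 6.5, 5.4, 5.4, 4.4, 4.2, 3.8
The 2 values of 5.4 occupy positions 6–7 → each gets rank 6.
Site 2 values → pooled ranks: 3.8→10, 5.4→6, 4.2→9, 8→3, 9.1→1
Rank sum = 10 + 6 + 9 + 3 + 1 = 29

29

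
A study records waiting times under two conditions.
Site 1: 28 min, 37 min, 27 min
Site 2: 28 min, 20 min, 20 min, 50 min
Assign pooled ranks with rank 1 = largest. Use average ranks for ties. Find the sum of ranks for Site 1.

Sorted (descending): 50, 37, 28, 28, 27, 20, 20
The 2 values of 28 occupy positions 3–4 → average rank (3+4)/2 = 3.5.
The 2 values of 20 occupy positions 6–7 → average rank (6+7)/2 = 6.5.
Site 1 values → pooled ranks: 28→3.5, 37→2, 27→5
Rank sum = 3.5 + 2 + 5 = 10.5

10.5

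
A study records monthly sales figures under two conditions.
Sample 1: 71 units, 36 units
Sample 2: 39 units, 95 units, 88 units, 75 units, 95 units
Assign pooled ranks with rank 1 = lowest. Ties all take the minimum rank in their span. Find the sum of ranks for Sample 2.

23

Sorted (ascending): 36, 39, 71, 75, 88, 95, 95
The 2 values of 95 occupy positions 6–7 → each gets rank 6.
Sample 2 values → pooled ranks: 39→2, 95→6, 88→5, 75→4, 95→6
Rank sum = 2 + 6 + 5 + 4 + 6 = 23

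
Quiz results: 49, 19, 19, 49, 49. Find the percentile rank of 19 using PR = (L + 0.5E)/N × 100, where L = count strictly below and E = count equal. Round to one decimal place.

N = 5.
Strictly below 19: 0. Equal to 19: 2.
PR = (0 + 0.5·2)/5 × 100 = 20.0

20.0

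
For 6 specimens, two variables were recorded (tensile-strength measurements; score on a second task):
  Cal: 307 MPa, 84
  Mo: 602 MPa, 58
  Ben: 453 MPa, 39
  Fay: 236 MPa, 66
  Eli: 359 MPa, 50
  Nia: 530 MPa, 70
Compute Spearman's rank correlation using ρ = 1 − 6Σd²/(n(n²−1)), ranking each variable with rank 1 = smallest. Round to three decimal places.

-0.257

Ranks of variable 1: 2, 6, 4, 1, 3, 5
Ranks of variable 2: 6, 3, 1, 4, 2, 5
d = r₁ − r₂: -4, 3, 3, -3, 1, 0
d²: 16, 9, 9, 9, 1, 0; Σd² = 44
ρ = 1 − 6·44/(6·35) = 1 − 264/210 = -0.257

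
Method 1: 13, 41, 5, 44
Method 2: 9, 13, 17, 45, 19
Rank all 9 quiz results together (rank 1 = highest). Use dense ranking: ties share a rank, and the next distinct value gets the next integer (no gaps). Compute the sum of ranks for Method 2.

23

Sorted (descending): 45, 44, 41, 19, 17, 13, 13, 9, 5
The 2 values of 13 share dense rank 6.
Remaining distinct values take the next consecutive integers.
Method 2 values → pooled ranks: 9→7, 13→6, 17→5, 45→1, 19→4
Rank sum = 7 + 6 + 5 + 1 + 4 = 23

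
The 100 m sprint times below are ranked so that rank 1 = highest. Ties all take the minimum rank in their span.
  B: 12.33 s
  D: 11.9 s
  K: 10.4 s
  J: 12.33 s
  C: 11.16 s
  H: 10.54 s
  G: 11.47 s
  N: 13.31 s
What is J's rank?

2

Sorted (descending): 13.31, 12.33, 12.33, 11.9, 11.47, 11.16, 10.54, 10.4
The 2 values of 12.33 occupy positions 2–3 → each gets rank 2.
J has value 12.33 s → rank 2.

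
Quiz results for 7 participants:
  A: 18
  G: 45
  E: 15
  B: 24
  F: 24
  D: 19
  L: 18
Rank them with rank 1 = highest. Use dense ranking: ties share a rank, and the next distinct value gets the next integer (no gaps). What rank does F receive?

2

Sorted (descending): 45, 24, 24, 19, 18, 18, 15
The 2 values of 24 share dense rank 2.
The 2 values of 18 share dense rank 4.
Remaining distinct values take the next consecutive integers.
F has value 24 → rank 2.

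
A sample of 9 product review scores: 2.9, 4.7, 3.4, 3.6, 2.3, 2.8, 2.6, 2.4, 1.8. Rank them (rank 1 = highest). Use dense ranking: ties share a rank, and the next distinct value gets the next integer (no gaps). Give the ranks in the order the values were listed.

4, 1, 3, 2, 8, 5, 6, 7, 9

Sorted (descending): 4.7, 3.6, 3.4, 2.9, 2.8, 2.6, 2.4, 2.3, 1.8
No ties — each value takes its position as its rank.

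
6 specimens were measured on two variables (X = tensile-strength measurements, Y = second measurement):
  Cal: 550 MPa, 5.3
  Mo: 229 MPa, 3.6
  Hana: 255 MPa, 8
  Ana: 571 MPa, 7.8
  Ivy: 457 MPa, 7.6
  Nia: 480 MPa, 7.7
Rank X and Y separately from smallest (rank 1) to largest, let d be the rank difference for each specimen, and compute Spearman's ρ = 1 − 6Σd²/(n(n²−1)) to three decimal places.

Ranks of variable 1: 5, 1, 2, 6, 3, 4
Ranks of variable 2: 2, 1, 6, 5, 3, 4
d = r₁ − r₂: 3, 0, -4, 1, 0, 0
d²: 9, 0, 16, 1, 0, 0; Σd² = 26
ρ = 1 − 6·26/(6·35) = 1 − 156/210 = 0.257

0.257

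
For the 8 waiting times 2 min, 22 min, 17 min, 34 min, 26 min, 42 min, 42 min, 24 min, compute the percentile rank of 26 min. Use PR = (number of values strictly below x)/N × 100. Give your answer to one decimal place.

N = 8.
Strictly below 26: 4. Equal to 26: 1.
PR = 4/8 × 100 = 50.0

50.0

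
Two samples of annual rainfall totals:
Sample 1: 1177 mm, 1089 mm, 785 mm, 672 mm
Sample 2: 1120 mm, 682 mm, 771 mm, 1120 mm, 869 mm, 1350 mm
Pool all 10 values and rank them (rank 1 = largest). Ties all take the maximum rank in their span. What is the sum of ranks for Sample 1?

24

Sorted (descending): 1350, 1177, 1120, 1120, 1089, 869, 785, 771, 682, 672
The 2 values of 1120 occupy positions 3–4 → each gets rank 4.
Sample 1 values → pooled ranks: 1177→2, 1089→5, 785→7, 672→10
Rank sum = 2 + 5 + 7 + 10 = 24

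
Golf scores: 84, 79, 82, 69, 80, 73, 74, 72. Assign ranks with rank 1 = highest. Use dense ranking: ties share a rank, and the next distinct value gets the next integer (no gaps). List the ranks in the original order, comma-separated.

Sorted (descending): 84, 82, 80, 79, 74, 73, 72, 69
No ties — each value takes its position as its rank.

1, 4, 2, 8, 3, 6, 5, 7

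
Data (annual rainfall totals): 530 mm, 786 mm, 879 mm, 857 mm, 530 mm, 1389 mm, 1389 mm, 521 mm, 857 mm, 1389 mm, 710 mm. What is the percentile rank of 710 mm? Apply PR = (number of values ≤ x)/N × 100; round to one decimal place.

36.4

N = 11.
Strictly below 710: 3. Equal to 710: 1.
PR = 4/11 × 100 = 36.4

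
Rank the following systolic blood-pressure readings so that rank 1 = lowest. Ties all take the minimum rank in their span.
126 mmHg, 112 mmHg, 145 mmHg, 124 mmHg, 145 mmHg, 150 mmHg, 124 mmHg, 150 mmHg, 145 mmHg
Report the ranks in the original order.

Sorted (ascending): 112, 124, 124, 126, 145, 145, 145, 150, 150
The 2 values of 124 occupy positions 2–3 → each gets rank 2.
The 3 values of 145 occupy positions 5–7 → each gets rank 5.
The 2 values of 150 occupy positions 8–9 → each gets rank 8.

4, 1, 5, 2, 5, 8, 2, 8, 5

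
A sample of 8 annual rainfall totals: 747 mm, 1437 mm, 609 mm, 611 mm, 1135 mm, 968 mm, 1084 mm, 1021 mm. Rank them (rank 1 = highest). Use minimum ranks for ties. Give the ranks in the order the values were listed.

Sorted (descending): 1437, 1135, 1084, 1021, 968, 747, 611, 609
No ties — each value takes its position as its rank.

6, 1, 8, 7, 2, 5, 3, 4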